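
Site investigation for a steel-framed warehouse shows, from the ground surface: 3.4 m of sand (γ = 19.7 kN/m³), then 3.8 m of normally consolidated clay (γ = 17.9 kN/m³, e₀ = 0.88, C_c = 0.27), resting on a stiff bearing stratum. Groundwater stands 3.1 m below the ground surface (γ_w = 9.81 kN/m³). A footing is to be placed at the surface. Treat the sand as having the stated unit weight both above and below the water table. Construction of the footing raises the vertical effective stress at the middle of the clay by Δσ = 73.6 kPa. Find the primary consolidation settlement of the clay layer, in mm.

S_c ≈ 155 mm

Mid-depth of clay below the ground surface: z = 3.4 + 3.8/2 = 5.3 m.
Total vertical stress at mid-clay: σ_v = 19.7×3.4 + 17.9×1.9 = 100.99 kPa.
Pore pressure: u = 9.81×(5.3 − 3.1) = 21.582 kPa.
Initial effective stress: σ'_0 = σ_v − u = 100.99 − 21.582 = 79.408 kPa.
Final effective stress: σ'_f = σ'_0 + Δσ = 79.408 + 73.6 = 153.01 kPa.
Normally consolidated clay, so the full stress increment lies on the virgin compression line:
S_c = C_c·H/(1+e₀)·log₁₀(σ'_f/σ'_0) = 0.27×3.8/(1+0.88)×log₁₀(153.01/79.408)
    = 0.54574 × 0.28486 = 0.1555 m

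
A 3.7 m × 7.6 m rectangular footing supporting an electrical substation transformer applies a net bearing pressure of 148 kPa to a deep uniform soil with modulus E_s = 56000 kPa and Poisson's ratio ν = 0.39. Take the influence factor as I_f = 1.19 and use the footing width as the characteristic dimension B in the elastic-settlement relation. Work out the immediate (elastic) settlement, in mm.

S_e ≈ 9.87 mm

Immediate (elastic) settlement: S_e = q·B·(1−ν²)/E_s · I_f.
S_e = 148 × 3.7 × (1 − 0.39²) / 56000 × 1.19
    = 148 × 3.7 × 0.8479 / 56000 × 1.19
    = 0.009867 m = 9.867 mm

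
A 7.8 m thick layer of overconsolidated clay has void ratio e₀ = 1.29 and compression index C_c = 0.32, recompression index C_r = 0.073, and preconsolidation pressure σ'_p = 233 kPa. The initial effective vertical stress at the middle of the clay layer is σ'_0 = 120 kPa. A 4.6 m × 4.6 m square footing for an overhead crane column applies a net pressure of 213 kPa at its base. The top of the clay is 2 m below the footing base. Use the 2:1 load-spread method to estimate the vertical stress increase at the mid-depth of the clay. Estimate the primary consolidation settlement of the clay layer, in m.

S_c ≈ 0.0317 m

Mid-depth of clay below the footing base: z = 2 + 7.8/2 = 5.9 m.
Stress increase at mid-clay by the 2:1 spreading method:
Δσ = qBL/((B+z)(L+z)) = 213×4.6×4.6/((4.6+5.9)(4.6+5.9)) = 40.881 kPa
Final effective stress: σ'_f = 120 + 40.881 = 160.88 kPa.
σ'_f = 160.88 ≤ σ'_p = 233 kPa, so the clay remains overconsolidated and only the recompression index applies:
S_c = C_r·H/(1+e₀)·log₁₀(σ'_f/σ'_0) = 0.073×7.8/2.29×log₁₀(160.88/120)
    = 0.24865 × 0.12732 = 0.03166 m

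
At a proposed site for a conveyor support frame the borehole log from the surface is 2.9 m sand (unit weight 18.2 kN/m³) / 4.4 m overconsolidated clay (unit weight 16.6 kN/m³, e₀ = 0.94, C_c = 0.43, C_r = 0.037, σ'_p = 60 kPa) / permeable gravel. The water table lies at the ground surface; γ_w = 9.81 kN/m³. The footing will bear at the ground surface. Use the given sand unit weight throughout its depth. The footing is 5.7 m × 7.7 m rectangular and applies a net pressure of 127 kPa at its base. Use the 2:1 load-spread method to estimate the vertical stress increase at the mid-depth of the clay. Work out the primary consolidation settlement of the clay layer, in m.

S_c ≈ 0.135 m

Mid-depth of clay below the ground surface: z = 2.9 + 4.4/2 = 5.1 m.
Total vertical stress at mid-clay: σ_v = 18.2×2.9 + 16.6×2.2 = 89.3 kPa.
Pore pressure: u = 9.81×(5.1 − 0) = 50.031 kPa.
Initial effective stress: σ'_0 = σ_v − u = 89.3 − 50.031 = 39.269 kPa.
Stress increase at mid-clay by the 2:1 spreading method:
Δσ = qBL/((B+z)(L+z)) = 127×5.7×7.7/((5.7+5.1)(7.7+5.1)) = 40.321 kPa
Final effective stress: σ'_f = 39.269 + 40.321 = 79.59 kPa.
σ'_f = 79.59 > σ'_p = 60 kPa, so the stress path crosses the preconsolidation pressure — recompression up to σ'_p, then virgin compression beyond:
S_c = H/(1+e₀)·[C_r·log₁₀(σ'_p/σ'_0) + C_c·log₁₀(σ'_f/σ'_p)]
    = 4.4/1.94 × [0.037×log₁₀(60/39.269) + 0.43×log₁₀(79.59/60)]
    = 2.268 × [0.0068118 + 0.052764] = 0.1351 m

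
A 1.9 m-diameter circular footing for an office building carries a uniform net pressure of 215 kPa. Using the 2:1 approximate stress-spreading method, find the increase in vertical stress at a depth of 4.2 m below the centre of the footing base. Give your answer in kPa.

Δσ_z ≈ 20.9 kPa

By the 2:1 method the load spreads at 1 horizontal : 2 vertical, so at depth z the loaded area has grown by z in each plan dimension:
Δσ ≈ qD²/(D+z)² = 215×1.9²/(1.9+4.2)² = 20.859 kPa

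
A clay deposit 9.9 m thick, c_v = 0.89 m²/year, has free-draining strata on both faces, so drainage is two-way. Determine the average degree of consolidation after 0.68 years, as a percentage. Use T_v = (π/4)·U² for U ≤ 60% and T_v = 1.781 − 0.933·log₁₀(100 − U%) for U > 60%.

Drainage path length: H_d = H/2 = 4.95 m (double drainage).
T_v = c_v·t/H_d² = 0.89×0.68/4.95² = 0.0247.
T_v = 0.0247 corresponds to the U ≤ 60% branch:
U = √(4T_v/π) = 0.1773

U ≈ 17.7 %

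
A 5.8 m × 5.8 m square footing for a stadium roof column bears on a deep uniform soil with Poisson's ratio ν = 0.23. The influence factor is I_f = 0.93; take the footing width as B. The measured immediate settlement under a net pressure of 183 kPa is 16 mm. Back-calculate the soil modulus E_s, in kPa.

E_s ≈ 58400 kPa

S_e = q·B·(1−ν²)/E_s · I_f  ⇒  E_s = q·B·(1−ν²)·I_f / S_e.
E_s = 183 × 5.8 × 0.9471 × 0.93 / 0.016 = 58430 kPa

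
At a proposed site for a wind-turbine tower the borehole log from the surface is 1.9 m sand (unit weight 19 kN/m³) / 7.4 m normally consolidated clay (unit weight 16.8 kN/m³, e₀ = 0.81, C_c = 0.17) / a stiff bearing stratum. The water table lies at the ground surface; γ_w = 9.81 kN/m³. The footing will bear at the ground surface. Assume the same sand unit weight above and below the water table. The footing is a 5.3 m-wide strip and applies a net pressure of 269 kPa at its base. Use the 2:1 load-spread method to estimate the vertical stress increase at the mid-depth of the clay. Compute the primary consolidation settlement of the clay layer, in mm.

S_c ≈ 420 mm

Mid-depth of clay below the ground surface: z = 1.9 + 7.4/2 = 5.6 m.
Total vertical stress at mid-clay: σ_v = 19×1.9 + 16.8×3.7 = 98.26 kPa.
Pore pressure: u = 9.81×(5.6 − 0) = 54.936 kPa.
Initial effective stress: σ'_0 = σ_v − u = 98.26 − 54.936 = 43.324 kPa.
Stress increase at mid-clay by the 2:1 spreading method:
Δσ = qB/(B+z) = 269×5.3/(5.3+5.6) = 130.8 kPa
Final effective stress: σ'_f = σ'_0 + Δσ = 43.324 + 130.8 = 174.12 kPa.
Normally consolidated clay, so the full stress increment lies on the virgin compression line:
S_c = C_c·H/(1+e₀)·log₁₀(σ'_f/σ'_0) = 0.17×7.4/(1+0.81)×log₁₀(174.12/43.324)
    = 0.69503 × 0.60412 = 0.4199 m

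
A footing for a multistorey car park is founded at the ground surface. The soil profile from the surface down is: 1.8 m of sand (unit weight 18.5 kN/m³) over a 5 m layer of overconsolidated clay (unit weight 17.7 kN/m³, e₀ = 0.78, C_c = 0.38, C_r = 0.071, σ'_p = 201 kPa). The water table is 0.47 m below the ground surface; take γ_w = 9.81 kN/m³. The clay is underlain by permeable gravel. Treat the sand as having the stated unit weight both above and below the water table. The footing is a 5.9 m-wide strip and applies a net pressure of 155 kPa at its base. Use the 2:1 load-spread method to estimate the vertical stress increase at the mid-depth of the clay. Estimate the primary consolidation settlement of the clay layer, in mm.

Mid-depth of clay below the ground surface: z = 1.8 + 5/2 = 4.3 m.
Total vertical stress at mid-clay: σ_v = 18.5×1.8 + 17.7×2.5 = 77.55 kPa.
Pore pressure: u = 9.81×(4.3 − 0.47) = 37.572 kPa.
Initial effective stress: σ'_0 = σ_v − u = 77.55 − 37.572 = 39.978 kPa.
Stress increase at mid-clay by the 2:1 spreading method:
Δσ = qB/(B+z) = 155×5.9/(5.9+4.3) = 89.657 kPa
Final effective stress: σ'_f = 39.978 + 89.657 = 129.63 kPa.
σ'_f = 129.63 ≤ σ'_p = 201 kPa, so the clay remains overconsolidated and only the recompression index applies:
S_c = C_r·H/(1+e₀)·log₁₀(σ'_f/σ'_0) = 0.071×5/1.78×log₁₀(129.63/39.978)
    = 0.19944 × 0.51088 = 0.1019 m

S_c ≈ 102 mm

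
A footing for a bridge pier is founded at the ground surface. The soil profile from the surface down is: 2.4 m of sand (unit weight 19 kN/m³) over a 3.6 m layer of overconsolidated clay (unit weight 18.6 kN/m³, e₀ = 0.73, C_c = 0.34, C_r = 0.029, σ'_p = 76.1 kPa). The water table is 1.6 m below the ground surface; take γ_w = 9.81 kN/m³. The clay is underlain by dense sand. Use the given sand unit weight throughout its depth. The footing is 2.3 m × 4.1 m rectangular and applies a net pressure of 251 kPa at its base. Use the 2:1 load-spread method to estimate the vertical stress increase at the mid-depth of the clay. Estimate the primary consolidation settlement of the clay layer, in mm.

Mid-depth of clay below the ground surface: z = 2.4 + 3.6/2 = 4.2 m.
Total vertical stress at mid-clay: σ_v = 19×2.4 + 18.6×1.8 = 79.08 kPa.
Pore pressure: u = 9.81×(4.2 − 1.6) = 25.506 kPa.
Initial effective stress: σ'_0 = σ_v − u = 79.08 − 25.506 = 53.574 kPa.
Stress increase at mid-clay by the 2:1 spreading method:
Δσ = qBL/((B+z)(L+z)) = 251×2.3×4.1/((2.3+4.2)(4.1+4.2)) = 43.873 kPa
Final effective stress: σ'_f = 53.574 + 43.873 = 97.447 kPa.
σ'_f = 97.447 > σ'_p = 76.1 kPa, so the stress path crosses the preconsolidation pressure — recompression up to σ'_p, then virgin compression beyond:
S_c = H/(1+e₀)·[C_r·log₁₀(σ'_p/σ'_0) + C_c·log₁₀(σ'_f/σ'_p)]
    = 3.6/1.73 × [0.029×log₁₀(76.1/53.574) + 0.34×log₁₀(97.447/76.1)]
    = 2.0809 × [0.0044205 + 0.03651] = 0.08517 m

S_c ≈ 85.2 mm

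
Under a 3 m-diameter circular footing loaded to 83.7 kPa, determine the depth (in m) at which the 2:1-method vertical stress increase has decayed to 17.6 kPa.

2:1 spreading — at depth z the loaded area has grown by z in each plan dimension:
qD²/(D+z)² = Δσ_z ⇒ z = D(√(q/Δσ_z) − 1) = 3×(√(83.7/17.6) − 1) = 3.542 m

z ≈ 3.54 m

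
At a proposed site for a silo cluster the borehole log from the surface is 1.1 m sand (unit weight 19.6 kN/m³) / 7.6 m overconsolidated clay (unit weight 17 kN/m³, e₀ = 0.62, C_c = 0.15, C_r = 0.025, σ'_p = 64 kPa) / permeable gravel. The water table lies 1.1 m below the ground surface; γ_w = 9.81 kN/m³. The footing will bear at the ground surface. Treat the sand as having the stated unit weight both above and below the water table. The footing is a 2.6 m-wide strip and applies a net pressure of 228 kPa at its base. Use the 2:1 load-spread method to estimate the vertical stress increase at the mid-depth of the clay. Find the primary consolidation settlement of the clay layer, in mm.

S_c ≈ 225 mm

Mid-depth of clay below the ground surface: z = 1.1 + 7.6/2 = 4.9 m.
Total vertical stress at mid-clay: σ_v = 19.6×1.1 + 17×3.8 = 86.16 kPa.
Pore pressure: u = 9.81×(4.9 − 1.1) = 37.278 kPa.
Initial effective stress: σ'_0 = σ_v − u = 86.16 − 37.278 = 48.882 kPa.
Stress increase at mid-clay by the 2:1 spreading method:
Δσ = qB/(B+z) = 228×2.6/(2.6+4.9) = 79.04 kPa
Final effective stress: σ'_f = 48.882 + 79.04 = 127.92 kPa.
σ'_f = 127.92 > σ'_p = 64 kPa, so the stress path crosses the preconsolidation pressure — recompression up to σ'_p, then virgin compression beyond:
S_c = H/(1+e₀)·[C_r·log₁₀(σ'_p/σ'_0) + C_c·log₁₀(σ'_f/σ'_p)]
    = 7.6/1.62 × [0.025×log₁₀(64/48.882) + 0.15×log₁₀(127.92/64)]
    = 4.6914 × [0.0029258 + 0.045114] = 0.2254 m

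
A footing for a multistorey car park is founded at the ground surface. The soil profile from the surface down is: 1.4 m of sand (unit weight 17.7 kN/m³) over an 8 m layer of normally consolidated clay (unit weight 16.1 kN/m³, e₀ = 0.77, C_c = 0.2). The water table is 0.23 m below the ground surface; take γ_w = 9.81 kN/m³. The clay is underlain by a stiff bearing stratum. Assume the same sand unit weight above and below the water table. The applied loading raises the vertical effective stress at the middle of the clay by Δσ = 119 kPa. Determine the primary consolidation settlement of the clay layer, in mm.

S_c ≈ 553 mm

Mid-depth of clay below the ground surface: z = 1.4 + 8/2 = 5.4 m.
Total vertical stress at mid-clay: σ_v = 17.7×1.4 + 16.1×4 = 89.18 kPa.
Pore pressure: u = 9.81×(5.4 − 0.23) = 50.718 kPa.
Initial effective stress: σ'_0 = σ_v − u = 89.18 − 50.718 = 38.462 kPa.
Final effective stress: σ'_f = σ'_0 + Δσ = 38.462 + 119 = 157.46 kPa.
Normally consolidated clay, so the full stress increment lies on the virgin compression line:
S_c = C_c·H/(1+e₀)·log₁₀(σ'_f/σ'_0) = 0.2×8/(1+0.77)×log₁₀(157.46/38.462)
    = 0.90395 × 0.61214 = 0.5533 m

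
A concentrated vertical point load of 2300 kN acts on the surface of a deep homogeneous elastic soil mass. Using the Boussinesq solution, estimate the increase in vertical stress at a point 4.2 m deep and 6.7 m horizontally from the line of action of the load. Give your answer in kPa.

Δσ_z ≈ 2.63 kPa

Boussinesq vertical stress below a point load on an elastic half-space:
Δσ_z = 3P/(2πz²) · [1 + (r/z)²]^(−5/2)
r/z = 6.7/4.2 = 1.5952; [1+(r/z)²]^(−5/2) = 0.042269.
Δσ_z = 3×2300/(2π×4.2²) × 0.042269 = 62.254 × 0.042269 = 2.631 kPa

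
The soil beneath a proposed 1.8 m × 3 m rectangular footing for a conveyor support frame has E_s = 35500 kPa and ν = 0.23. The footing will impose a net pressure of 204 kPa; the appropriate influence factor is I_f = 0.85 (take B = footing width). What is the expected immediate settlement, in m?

Immediate (elastic) settlement: S_e = q·B·(1−ν²)/E_s · I_f.
S_e = 204 × 1.8 × (1 − 0.23²) / 35500 × 0.85
    = 204 × 1.8 × 0.9471 / 35500 × 0.85
    = 0.008327 m

S_e ≈ 0.00833 m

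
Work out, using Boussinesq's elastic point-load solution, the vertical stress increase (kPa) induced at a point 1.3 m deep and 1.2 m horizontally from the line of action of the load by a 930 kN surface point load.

Boussinesq vertical stress below a point load on an elastic half-space:
Δσ_z = 3P/(2πz²) · [1 + (r/z)²]^(−5/2)
r/z = 1.2/1.3 = 0.92308; [1+(r/z)²]^(−5/2) = 0.21422.
Δσ_z = 3×930/(2π×1.3²) × 0.21422 = 262.75 × 0.21422 = 56.29 kPa

Δσ_z ≈ 56.3 kPa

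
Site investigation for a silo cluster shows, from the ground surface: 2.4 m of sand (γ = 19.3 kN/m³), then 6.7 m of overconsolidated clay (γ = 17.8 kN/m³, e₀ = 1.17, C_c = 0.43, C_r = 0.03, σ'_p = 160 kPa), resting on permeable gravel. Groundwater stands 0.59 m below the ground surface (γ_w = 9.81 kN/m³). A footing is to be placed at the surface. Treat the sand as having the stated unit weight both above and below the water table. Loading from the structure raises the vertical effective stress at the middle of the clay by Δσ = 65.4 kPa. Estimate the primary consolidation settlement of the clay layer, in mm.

S_c ≈ 31.4 mm

Mid-depth of clay below the ground surface: z = 2.4 + 6.7/2 = 5.75 m.
Total vertical stress at mid-clay: σ_v = 19.3×2.4 + 17.8×3.35 = 105.95 kPa.
Pore pressure: u = 9.81×(5.75 − 0.59) = 50.62 kPa.
Initial effective stress: σ'_0 = σ_v − u = 105.95 − 50.62 = 55.33 kPa.
Final effective stress: σ'_f = 55.33 + 65.4 = 120.73 kPa.
σ'_f = 120.73 ≤ σ'_p = 160 kPa, so the clay remains overconsolidated and only the recompression index applies:
S_c = C_r·H/(1+e₀)·log₁₀(σ'_f/σ'_0) = 0.03×6.7/2.17×log₁₀(120.73/55.33)
    = 0.092628 × 0.33885 = 0.03139 m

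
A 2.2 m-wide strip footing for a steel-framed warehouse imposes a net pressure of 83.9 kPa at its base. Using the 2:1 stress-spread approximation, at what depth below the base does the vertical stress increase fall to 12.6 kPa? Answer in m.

2:1 spreading — at depth z the loaded area has grown by z in each plan dimension:
qB/(B+z) = Δσ_z ⇒ z = qB/Δσ_z − B = 83.9×2.2/12.6 − 2.2 = 12.45 m

z ≈ 12.4 m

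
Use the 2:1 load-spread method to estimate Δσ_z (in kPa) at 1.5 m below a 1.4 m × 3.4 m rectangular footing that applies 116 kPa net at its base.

Δσ_z ≈ 38.9 kPa

By the 2:1 method the load spreads at 1 horizontal : 2 vertical, so at depth z the loaded area has grown by z in each plan dimension:
Δσ = qBL/((B+z)(L+z)) = 116×1.4×3.4/((1.4+1.5)(3.4+1.5)) = 38.857 kPa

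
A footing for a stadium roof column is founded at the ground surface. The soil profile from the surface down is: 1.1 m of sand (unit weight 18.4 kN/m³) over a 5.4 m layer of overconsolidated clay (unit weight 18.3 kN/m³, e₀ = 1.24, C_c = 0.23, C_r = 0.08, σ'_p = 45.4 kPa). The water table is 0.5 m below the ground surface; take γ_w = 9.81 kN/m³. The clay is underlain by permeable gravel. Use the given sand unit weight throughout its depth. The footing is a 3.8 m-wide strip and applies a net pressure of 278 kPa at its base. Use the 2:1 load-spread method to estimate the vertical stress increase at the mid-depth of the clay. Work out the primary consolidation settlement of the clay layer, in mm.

S_c ≈ 343 mm

Mid-depth of clay below the ground surface: z = 1.1 + 5.4/2 = 3.8 m.
Total vertical stress at mid-clay: σ_v = 18.4×1.1 + 18.3×2.7 = 69.65 kPa.
Pore pressure: u = 9.81×(3.8 − 0.5) = 32.373 kPa.
Initial effective stress: σ'_0 = σ_v − u = 69.65 − 32.373 = 37.277 kPa.
Stress increase at mid-clay by the 2:1 spreading method:
Δσ = qB/(B+z) = 278×3.8/(3.8+3.8) = 139 kPa
Final effective stress: σ'_f = 37.277 + 139 = 176.28 kPa.
σ'_f = 176.28 > σ'_p = 45.4 kPa, so the stress path crosses the preconsolidation pressure — recompression up to σ'_p, then virgin compression beyond:
S_c = H/(1+e₀)·[C_r·log₁₀(σ'_p/σ'_0) + C_c·log₁₀(σ'_f/σ'_p)]
    = 5.4/2.24 × [0.08×log₁₀(45.4/37.277) + 0.23×log₁₀(176.28/45.4)]
    = 2.4107 × [0.0068492 + 0.1355] = 0.3432 m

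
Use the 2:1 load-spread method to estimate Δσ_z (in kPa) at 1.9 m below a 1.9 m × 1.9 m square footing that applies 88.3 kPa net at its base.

Δσ_z ≈ 22.1 kPa

By the 2:1 method the load spreads at 1 horizontal : 2 vertical, so at depth z the loaded area has grown by z in each plan dimension:
Δσ = qBL/((B+z)(L+z)) = 88.3×1.9×1.9/((1.9+1.9)(1.9+1.9)) = 22.075 kPa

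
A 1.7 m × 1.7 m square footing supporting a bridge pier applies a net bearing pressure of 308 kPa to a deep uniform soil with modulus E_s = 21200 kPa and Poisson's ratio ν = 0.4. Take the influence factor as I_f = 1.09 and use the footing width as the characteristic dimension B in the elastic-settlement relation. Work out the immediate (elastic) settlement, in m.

Immediate (elastic) settlement: S_e = q·B·(1−ν²)/E_s · I_f.
S_e = 308 × 1.7 × (1 − 0.4²) / 21200 × 1.09
    = 308 × 1.7 × 0.84 / 21200 × 1.09
    = 0.02261 m

S_e ≈ 0.0226 m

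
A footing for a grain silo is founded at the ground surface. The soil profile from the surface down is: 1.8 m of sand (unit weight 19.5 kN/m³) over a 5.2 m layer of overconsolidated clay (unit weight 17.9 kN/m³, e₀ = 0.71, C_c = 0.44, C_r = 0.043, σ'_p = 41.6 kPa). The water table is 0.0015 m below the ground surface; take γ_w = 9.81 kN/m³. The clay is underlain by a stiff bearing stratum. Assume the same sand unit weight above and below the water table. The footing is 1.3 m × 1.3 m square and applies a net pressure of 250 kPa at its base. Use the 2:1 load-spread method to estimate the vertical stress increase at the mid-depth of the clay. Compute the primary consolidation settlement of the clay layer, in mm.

Mid-depth of clay below the ground surface: z = 1.8 + 5.2/2 = 4.4 m.
Total vertical stress at mid-clay: σ_v = 19.5×1.8 + 17.9×2.6 = 81.64 kPa.
Pore pressure: u = 9.81×(4.4 − 0.0015) = 43.154 kPa.
Initial effective stress: σ'_0 = σ_v − u = 81.64 − 43.154 = 38.486 kPa.
Stress increase at mid-clay by the 2:1 spreading method:
Δσ = qBL/((B+z)(L+z)) = 250×1.3×1.3/((1.3+4.4)(1.3+4.4)) = 13.004 kPa
Final effective stress: σ'_f = 38.486 + 13.004 = 51.49 kPa.
σ'_f = 51.49 > σ'_p = 41.6 kPa, so the stress path crosses the preconsolidation pressure — recompression up to σ'_p, then virgin compression beyond:
S_c = H/(1+e₀)·[C_r·log₁₀(σ'_p/σ'_0) + C_c·log₁₀(σ'_f/σ'_p)]
    = 5.2/1.71 × [0.043×log₁₀(41.6/38.486) + 0.44×log₁₀(51.49/41.6)]
    = 3.0409 × [0.001453 + 0.040757] = 0.1284 m

S_c ≈ 128 mm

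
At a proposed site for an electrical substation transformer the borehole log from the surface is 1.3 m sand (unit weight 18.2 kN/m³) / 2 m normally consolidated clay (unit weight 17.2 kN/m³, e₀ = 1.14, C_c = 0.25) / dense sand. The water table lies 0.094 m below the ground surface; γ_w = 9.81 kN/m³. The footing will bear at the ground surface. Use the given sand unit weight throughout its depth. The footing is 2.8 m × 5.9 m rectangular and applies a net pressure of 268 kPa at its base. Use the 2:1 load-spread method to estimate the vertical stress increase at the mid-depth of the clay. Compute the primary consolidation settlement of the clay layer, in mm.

Mid-depth of clay below the ground surface: z = 1.3 + 2/2 = 2.3 m.
Total vertical stress at mid-clay: σ_v = 18.2×1.3 + 17.2×1 = 40.86 kPa.
Pore pressure: u = 9.81×(2.3 − 0.094) = 21.641 kPa.
Initial effective stress: σ'_0 = σ_v − u = 40.86 − 21.641 = 19.219 kPa.
Stress increase at mid-clay by the 2:1 spreading method:
Δσ = qBL/((B+z)(L+z)) = 268×2.8×5.9/((2.8+2.3)(5.9+2.3)) = 105.87 kPa
Final effective stress: σ'_f = σ'_0 + Δσ = 19.219 + 105.87 = 125.09 kPa.
Normally consolidated clay, so the full stress increment lies on the virgin compression line:
S_c = C_c·H/(1+e₀)·log₁₀(σ'_f/σ'_0) = 0.25×2/(1+1.14)×log₁₀(125.09/19.219)
    = 0.23364 × 0.81349 = 0.1901 m

S_c ≈ 190 mm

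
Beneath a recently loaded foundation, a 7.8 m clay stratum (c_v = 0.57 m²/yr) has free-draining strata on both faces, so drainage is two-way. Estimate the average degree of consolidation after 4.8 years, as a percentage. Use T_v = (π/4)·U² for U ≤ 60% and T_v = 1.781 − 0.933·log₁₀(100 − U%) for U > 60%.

Drainage path length: H_d = H/2 = 3.9 m (double drainage).
T_v = c_v·t/H_d² = 0.57×4.8/3.9² = 0.17988.
T_v = 0.17988 corresponds to the U ≤ 60% branch:
U = √(4T_v/π) = 0.4786

U ≈ 47.9 %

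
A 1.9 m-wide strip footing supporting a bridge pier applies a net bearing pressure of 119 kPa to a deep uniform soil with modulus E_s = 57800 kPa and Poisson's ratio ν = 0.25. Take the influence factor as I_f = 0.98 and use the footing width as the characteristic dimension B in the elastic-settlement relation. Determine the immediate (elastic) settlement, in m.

S_e ≈ 0.00359 m

Immediate (elastic) settlement: S_e = q·B·(1−ν²)/E_s · I_f.
S_e = 119 × 1.9 × (1 − 0.25²) / 57800 × 0.98
    = 119 × 1.9 × 0.9375 / 57800 × 0.98
    = 0.003594 m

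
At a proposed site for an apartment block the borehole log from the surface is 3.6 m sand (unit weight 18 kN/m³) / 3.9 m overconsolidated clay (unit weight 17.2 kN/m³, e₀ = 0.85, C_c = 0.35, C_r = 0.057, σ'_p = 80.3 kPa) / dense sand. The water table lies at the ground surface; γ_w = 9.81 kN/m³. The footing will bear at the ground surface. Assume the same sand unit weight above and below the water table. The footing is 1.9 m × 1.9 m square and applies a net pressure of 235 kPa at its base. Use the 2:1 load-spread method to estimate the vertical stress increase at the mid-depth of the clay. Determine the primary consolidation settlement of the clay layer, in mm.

S_c ≈ 15.6 mm

Mid-depth of clay below the ground surface: z = 3.6 + 3.9/2 = 5.55 m.
Total vertical stress at mid-clay: σ_v = 18×3.6 + 17.2×1.95 = 98.34 kPa.
Pore pressure: u = 9.81×(5.55 − 0) = 54.446 kPa.
Initial effective stress: σ'_0 = σ_v − u = 98.34 − 54.446 = 43.894 kPa.
Stress increase at mid-clay by the 2:1 spreading method:
Δσ = qBL/((B+z)(L+z)) = 235×1.9×1.9/((1.9+5.55)(1.9+5.55)) = 15.285 kPa
Final effective stress: σ'_f = 43.894 + 15.285 = 59.179 kPa.
σ'_f = 59.179 ≤ σ'_p = 80.3 kPa, so the clay remains overconsolidated and only the recompression index applies:
S_c = C_r·H/(1+e₀)·log₁₀(σ'_f/σ'_0) = 0.057×3.9/1.85×log₁₀(59.179/43.894)
    = 0.12016 × 0.12976 = 0.01559 m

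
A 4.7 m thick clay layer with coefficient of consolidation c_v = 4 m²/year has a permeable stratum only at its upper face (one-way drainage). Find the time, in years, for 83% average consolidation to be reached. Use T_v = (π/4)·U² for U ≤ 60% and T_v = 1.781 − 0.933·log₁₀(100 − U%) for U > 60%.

Drainage path length: H_d = H = 4.7 m (single drainage).
U > 60%: T_v = 1.781 − 0.933·log₁₀(100 − 83) = 0.63299.
t = T_v·H_d²/c_v = 0.63299×4.7²/4 = 3.496 years.

t ≈ 3.5 years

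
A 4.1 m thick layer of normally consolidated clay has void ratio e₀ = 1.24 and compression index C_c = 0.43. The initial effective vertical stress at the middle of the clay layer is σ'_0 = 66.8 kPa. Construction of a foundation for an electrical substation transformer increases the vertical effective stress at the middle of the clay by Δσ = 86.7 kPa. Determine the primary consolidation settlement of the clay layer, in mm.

Final effective stress: σ'_f = σ'_0 + Δσ = 66.8 + 86.7 = 153.5 kPa.
Normally consolidated clay, so the full stress increment lies on the virgin compression line:
S_c = C_c·H/(1+e₀)·log₁₀(σ'_f/σ'_0) = 0.43×4.1/(1+1.24)×log₁₀(153.5/66.8)
    = 0.78705 × 0.36133 = 0.2844 m

S_c ≈ 284 mm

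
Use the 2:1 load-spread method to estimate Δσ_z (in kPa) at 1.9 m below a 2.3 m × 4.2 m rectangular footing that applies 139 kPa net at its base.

By the 2:1 method the load spreads at 1 horizontal : 2 vertical, so at depth z the loaded area has grown by z in each plan dimension:
Δσ = qBL/((B+z)(L+z)) = 139×2.3×4.2/((2.3+1.9)(4.2+1.9)) = 52.41 kPa

Δσ_z ≈ 52.4 kPa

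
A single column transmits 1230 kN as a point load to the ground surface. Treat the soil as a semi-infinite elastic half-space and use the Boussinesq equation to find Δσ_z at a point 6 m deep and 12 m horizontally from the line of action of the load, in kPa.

Δσ_z ≈ 0.292 kPa

Boussinesq vertical stress below a point load on an elastic half-space:
Δσ_z = 3P/(2πz²) · [1 + (r/z)²]^(−5/2)
r/z = 12/6 = 2; [1+(r/z)²]^(−5/2) = 0.017889.
Δσ_z = 3×1230/(2π×6²) × 0.017889 = 16.313 × 0.017889 = 0.2918 kPa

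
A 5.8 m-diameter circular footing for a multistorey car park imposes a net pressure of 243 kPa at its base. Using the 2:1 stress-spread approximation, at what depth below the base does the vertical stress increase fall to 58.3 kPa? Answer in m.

z ≈ 6.04 m

2:1 spreading — at depth z the loaded area has grown by z in each plan dimension:
qD²/(D+z)² = Δσ_z ⇒ z = D(√(q/Δσ_z) − 1) = 5.8×(√(243/58.3) − 1) = 6.041 m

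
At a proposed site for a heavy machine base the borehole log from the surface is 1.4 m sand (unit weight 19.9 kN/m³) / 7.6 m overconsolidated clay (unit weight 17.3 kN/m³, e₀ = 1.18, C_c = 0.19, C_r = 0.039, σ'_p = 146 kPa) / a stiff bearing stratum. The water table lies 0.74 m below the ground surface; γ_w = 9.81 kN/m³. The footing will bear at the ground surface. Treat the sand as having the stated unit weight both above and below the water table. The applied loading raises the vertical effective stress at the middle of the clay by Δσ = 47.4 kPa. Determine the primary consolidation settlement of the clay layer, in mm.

Mid-depth of clay below the ground surface: z = 1.4 + 7.6/2 = 5.2 m.
Total vertical stress at mid-clay: σ_v = 19.9×1.4 + 17.3×3.8 = 93.6 kPa.
Pore pressure: u = 9.81×(5.2 − 0.74) = 43.753 kPa.
Initial effective stress: σ'_0 = σ_v − u = 93.6 − 43.753 = 49.847 kPa.
Final effective stress: σ'_f = 49.847 + 47.4 = 97.247 kPa.
σ'_f = 97.247 ≤ σ'_p = 146 kPa, so the clay remains overconsolidated and only the recompression index applies:
S_c = C_r·H/(1+e₀)·log₁₀(σ'_f/σ'_0) = 0.039×7.6/2.18×log₁₀(97.247/49.847)
    = 0.13596 × 0.29024 = 0.03946 m

S_c ≈ 39.5 mm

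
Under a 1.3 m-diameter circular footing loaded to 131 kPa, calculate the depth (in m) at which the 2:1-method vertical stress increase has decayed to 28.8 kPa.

2:1 spreading — at depth z the loaded area has grown by z in each plan dimension:
qD²/(D+z)² = Δσ_z ⇒ z = D(√(q/Δσ_z) − 1) = 1.3×(√(131/28.8) − 1) = 1.473 m

z ≈ 1.47 m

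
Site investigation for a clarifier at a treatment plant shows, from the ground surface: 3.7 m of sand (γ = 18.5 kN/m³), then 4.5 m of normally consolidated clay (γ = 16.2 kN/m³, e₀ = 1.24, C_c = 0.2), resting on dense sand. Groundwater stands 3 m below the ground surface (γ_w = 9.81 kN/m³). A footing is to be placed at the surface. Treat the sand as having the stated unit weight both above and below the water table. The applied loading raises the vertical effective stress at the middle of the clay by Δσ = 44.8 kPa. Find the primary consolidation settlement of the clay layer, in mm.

S_c ≈ 80.9 mm

Mid-depth of clay below the ground surface: z = 3.7 + 4.5/2 = 5.95 m.
Total vertical stress at mid-clay: σ_v = 18.5×3.7 + 16.2×2.25 = 104.9 kPa.
Pore pressure: u = 9.81×(5.95 − 3) = 28.94 kPa.
Initial effective stress: σ'_0 = σ_v − u = 104.9 − 28.94 = 75.96 kPa.
Final effective stress: σ'_f = σ'_0 + Δσ = 75.96 + 44.8 = 120.76 kPa.
Normally consolidated clay, so the full stress increment lies on the virgin compression line:
S_c = C_c·H/(1+e₀)·log₁₀(σ'_f/σ'_0) = 0.2×4.5/(1+1.24)×log₁₀(120.76/75.96)
    = 0.40179 × 0.20134 = 0.0809 m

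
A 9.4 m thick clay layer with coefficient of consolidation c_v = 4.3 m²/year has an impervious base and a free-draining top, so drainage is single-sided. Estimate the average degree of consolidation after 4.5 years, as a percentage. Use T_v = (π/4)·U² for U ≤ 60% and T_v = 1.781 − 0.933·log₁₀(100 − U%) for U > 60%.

U ≈ 52.8 %

Drainage path length: H_d = H = 9.4 m (single drainage).
T_v = c_v·t/H_d² = 4.3×4.5/9.4² = 0.21899.
T_v = 0.21899 corresponds to the U ≤ 60% branch:
U = √(4T_v/π) = 0.528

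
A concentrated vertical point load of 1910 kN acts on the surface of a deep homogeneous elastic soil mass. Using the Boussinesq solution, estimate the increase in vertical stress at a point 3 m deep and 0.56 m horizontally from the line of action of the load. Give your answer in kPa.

Δσ_z ≈ 93 kPa

Boussinesq vertical stress below a point load on an elastic half-space:
Δσ_z = 3P/(2πz²) · [1 + (r/z)²]^(−5/2)
r/z = 0.56/3 = 0.18667; [1+(r/z)²]^(−5/2) = 0.91794.
Δσ_z = 3×1910/(2π×3²) × 0.91794 = 101.33 × 0.91794 = 93.01 kPa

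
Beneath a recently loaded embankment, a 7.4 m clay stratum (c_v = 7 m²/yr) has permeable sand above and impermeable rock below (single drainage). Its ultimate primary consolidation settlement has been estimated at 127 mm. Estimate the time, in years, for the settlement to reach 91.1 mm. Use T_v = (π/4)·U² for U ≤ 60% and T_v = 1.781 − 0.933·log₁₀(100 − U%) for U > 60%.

t ≈ 3.34 years

Drainage path length: H_d = H = 7.4 m (single drainage).
U = S(t)/S_ult = 91.1/127 = 0.7173.
U > 60%: T_v = 1.781 − 0.933·log₁₀(100 − 71.732) = 0.42695.
t = T_v·H_d²/c_v = 0.42695×7.4²/7 = 3.34 years.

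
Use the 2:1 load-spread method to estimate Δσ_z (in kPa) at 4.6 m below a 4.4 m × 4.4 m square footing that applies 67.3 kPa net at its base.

By the 2:1 method the load spreads at 1 horizontal : 2 vertical, so at depth z the loaded area has grown by z in each plan dimension:
Δσ = qBL/((B+z)(L+z)) = 67.3×4.4×4.4/((4.4+4.6)(4.4+4.6)) = 16.086 kPa

Δσ_z ≈ 16.1 kPa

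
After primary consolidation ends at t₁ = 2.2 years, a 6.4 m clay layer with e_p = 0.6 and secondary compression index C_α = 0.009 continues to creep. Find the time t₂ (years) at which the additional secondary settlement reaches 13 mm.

S_s = C_α·H/(1+e_p)·log₁₀(t₂/t₁) ⇒ log₁₀(t₂/t₁) = S_s·(1+e_p)/(C_α·H).
log₁₀(t₂/t₁) = 0.013 × (1+0.6) / (0.009×6.4) = 0.3611
t₂ = t₁ × 10^0.3611 = 2.2 × 2.297 = 5.053 years

t₂ ≈ 5.05 years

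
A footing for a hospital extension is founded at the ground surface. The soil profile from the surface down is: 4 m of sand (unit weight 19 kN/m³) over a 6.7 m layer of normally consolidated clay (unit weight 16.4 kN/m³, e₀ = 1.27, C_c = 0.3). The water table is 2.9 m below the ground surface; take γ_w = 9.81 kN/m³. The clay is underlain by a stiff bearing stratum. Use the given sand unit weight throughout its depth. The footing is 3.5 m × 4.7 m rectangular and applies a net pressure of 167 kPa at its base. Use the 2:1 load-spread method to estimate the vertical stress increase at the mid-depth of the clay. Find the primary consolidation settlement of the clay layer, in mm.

Mid-depth of clay below the ground surface: z = 4 + 6.7/2 = 7.35 m.
Total vertical stress at mid-clay: σ_v = 19×4 + 16.4×3.35 = 130.94 kPa.
Pore pressure: u = 9.81×(7.35 − 2.9) = 43.655 kPa.
Initial effective stress: σ'_0 = σ_v − u = 130.94 − 43.655 = 87.285 kPa.
Stress increase at mid-clay by the 2:1 spreading method:
Δσ = qBL/((B+z)(L+z)) = 167×3.5×4.7/((3.5+7.35)(4.7+7.35)) = 21.012 kPa
Final effective stress: σ'_f = σ'_0 + Δσ = 87.285 + 21.012 = 108.3 kPa.
Normally consolidated clay, so the full stress increment lies on the virgin compression line:
S_c = C_c·H/(1+e₀)·log₁₀(σ'_f/σ'_0) = 0.3×6.7/(1+1.27)×log₁₀(108.3/87.285)
    = 0.88546 × 0.093689 = 0.08296 m

S_c ≈ 83 mm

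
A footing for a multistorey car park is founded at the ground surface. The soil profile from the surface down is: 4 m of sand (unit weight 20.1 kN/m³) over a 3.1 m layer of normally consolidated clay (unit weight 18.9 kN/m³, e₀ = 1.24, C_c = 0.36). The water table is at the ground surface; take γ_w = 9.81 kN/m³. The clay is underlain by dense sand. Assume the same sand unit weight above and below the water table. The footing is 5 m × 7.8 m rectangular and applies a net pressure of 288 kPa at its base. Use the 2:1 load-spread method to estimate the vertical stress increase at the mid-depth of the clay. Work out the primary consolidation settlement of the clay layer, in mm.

S_c ≈ 193 mm

Mid-depth of clay below the ground surface: z = 4 + 3.1/2 = 5.55 m.
Total vertical stress at mid-clay: σ_v = 20.1×4 + 18.9×1.55 = 109.7 kPa.
Pore pressure: u = 9.81×(5.55 − 0) = 54.446 kPa.
Initial effective stress: σ'_0 = σ_v − u = 109.7 − 54.446 = 55.254 kPa.
Stress increase at mid-clay by the 2:1 spreading method:
Δσ = qBL/((B+z)(L+z)) = 288×5×7.8/((5+5.55)(7.8+5.55)) = 79.749 kPa
Final effective stress: σ'_f = σ'_0 + Δσ = 55.254 + 79.749 = 135 kPa.
Normally consolidated clay, so the full stress increment lies on the virgin compression line:
S_c = C_c·H/(1+e₀)·log₁₀(σ'_f/σ'_0) = 0.36×3.1/(1+1.24)×log₁₀(135/55.254)
    = 0.49821 × 0.38797 = 0.1933 m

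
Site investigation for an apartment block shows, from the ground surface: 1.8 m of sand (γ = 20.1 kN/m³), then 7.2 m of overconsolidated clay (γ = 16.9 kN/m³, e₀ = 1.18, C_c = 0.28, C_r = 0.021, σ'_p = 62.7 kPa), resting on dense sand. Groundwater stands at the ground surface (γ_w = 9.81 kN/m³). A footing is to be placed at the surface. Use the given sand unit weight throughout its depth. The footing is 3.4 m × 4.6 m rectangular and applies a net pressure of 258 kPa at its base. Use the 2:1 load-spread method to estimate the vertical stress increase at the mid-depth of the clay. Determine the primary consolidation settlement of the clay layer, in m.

S_c ≈ 0.155 m

Mid-depth of clay below the ground surface: z = 1.8 + 7.2/2 = 5.4 m.
Total vertical stress at mid-clay: σ_v = 20.1×1.8 + 16.9×3.6 = 97.02 kPa.
Pore pressure: u = 9.81×(5.4 − 0) = 52.974 kPa.
Initial effective stress: σ'_0 = σ_v − u = 97.02 − 52.974 = 44.046 kPa.
Stress increase at mid-clay by the 2:1 spreading method:
Δσ = qBL/((B+z)(L+z)) = 258×3.4×4.6/((3.4+5.4)(4.6+5.4)) = 45.854 kPa
Final effective stress: σ'_f = 44.046 + 45.854 = 89.9 kPa.
σ'_f = 89.9 > σ'_p = 62.7 kPa, so the stress path crosses the preconsolidation pressure — recompression up to σ'_p, then virgin compression beyond:
S_c = H/(1+e₀)·[C_r·log₁₀(σ'_p/σ'_0) + C_c·log₁₀(σ'_f/σ'_p)]
    = 7.2/2.18 × [0.021×log₁₀(62.7/44.046) + 0.28×log₁₀(89.9/62.7)]
    = 3.3028 × [0.0032206 + 0.043818] = 0.1554 m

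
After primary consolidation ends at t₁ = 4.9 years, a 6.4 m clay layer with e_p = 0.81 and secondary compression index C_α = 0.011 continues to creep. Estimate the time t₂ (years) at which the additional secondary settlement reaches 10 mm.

S_s = C_α·H/(1+e_p)·log₁₀(t₂/t₁) ⇒ log₁₀(t₂/t₁) = S_s·(1+e_p)/(C_α·H).
log₁₀(t₂/t₁) = 0.01 × (1+0.81) / (0.011×6.4) = 0.2571
t₂ = t₁ × 10^0.2571 = 4.9 × 1.808 = 8.857 years

t₂ ≈ 8.86 years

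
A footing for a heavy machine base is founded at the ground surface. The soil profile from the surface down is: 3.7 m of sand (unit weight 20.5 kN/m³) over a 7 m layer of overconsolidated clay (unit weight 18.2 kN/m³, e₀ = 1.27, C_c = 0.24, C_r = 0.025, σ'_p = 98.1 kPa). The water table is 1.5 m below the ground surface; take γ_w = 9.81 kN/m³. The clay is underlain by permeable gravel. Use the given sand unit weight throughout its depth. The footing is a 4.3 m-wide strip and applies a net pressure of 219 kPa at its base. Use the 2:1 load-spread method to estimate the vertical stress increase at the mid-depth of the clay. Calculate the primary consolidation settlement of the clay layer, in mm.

S_c ≈ 173 mm

Mid-depth of clay below the ground surface: z = 3.7 + 7/2 = 7.2 m.
Total vertical stress at mid-clay: σ_v = 20.5×3.7 + 18.2×3.5 = 139.55 kPa.
Pore pressure: u = 9.81×(7.2 − 1.5) = 55.917 kPa.
Initial effective stress: σ'_0 = σ_v − u = 139.55 − 55.917 = 83.633 kPa.
Stress increase at mid-clay by the 2:1 spreading method:
Δσ = qB/(B+z) = 219×4.3/(4.3+7.2) = 81.887 kPa
Final effective stress: σ'_f = 83.633 + 81.887 = 165.52 kPa.
σ'_f = 165.52 > σ'_p = 98.1 kPa, so the stress path crosses the preconsolidation pressure — recompression up to σ'_p, then virgin compression beyond:
S_c = H/(1+e₀)·[C_r·log₁₀(σ'_p/σ'_0) + C_c·log₁₀(σ'_f/σ'_p)]
    = 7/2.27 × [0.025×log₁₀(98.1/83.633) + 0.24×log₁₀(165.52/98.1)]
    = 3.0837 × [0.0017323 + 0.054524] = 0.1735 m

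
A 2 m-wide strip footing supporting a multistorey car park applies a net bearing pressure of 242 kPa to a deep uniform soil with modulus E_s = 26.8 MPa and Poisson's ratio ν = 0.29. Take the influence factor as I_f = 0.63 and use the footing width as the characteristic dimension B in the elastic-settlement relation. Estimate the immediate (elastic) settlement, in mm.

S_e ≈ 10.4 mm

Immediate (elastic) settlement: S_e = q·B·(1−ν²)/E_s · I_f.
E_s = 26.8 MPa = 26800 kPa.
S_e = 242 × 2 × (1 − 0.29²) / 26800 × 0.63
    = 242 × 2 × 0.9159 / 26800 × 0.63
    = 0.01042 m = 10.42 mm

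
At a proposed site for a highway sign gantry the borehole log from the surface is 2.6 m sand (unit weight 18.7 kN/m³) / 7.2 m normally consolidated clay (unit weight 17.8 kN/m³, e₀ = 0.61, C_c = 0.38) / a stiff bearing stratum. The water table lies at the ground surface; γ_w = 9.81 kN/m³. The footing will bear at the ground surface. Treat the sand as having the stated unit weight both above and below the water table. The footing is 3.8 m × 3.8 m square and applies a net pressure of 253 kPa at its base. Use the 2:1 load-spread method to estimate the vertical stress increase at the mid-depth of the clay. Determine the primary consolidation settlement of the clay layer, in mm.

Mid-depth of clay below the ground surface: z = 2.6 + 7.2/2 = 6.2 m.
Total vertical stress at mid-clay: σ_v = 18.7×2.6 + 17.8×3.6 = 112.7 kPa.
Pore pressure: u = 9.81×(6.2 − 0) = 60.822 kPa.
Initial effective stress: σ'_0 = σ_v − u = 112.7 − 60.822 = 51.878 kPa.
Stress increase at mid-clay by the 2:1 spreading method:
Δσ = qBL/((B+z)(L+z)) = 253×3.8×3.8/((3.8+6.2)(3.8+6.2)) = 36.533 kPa
Final effective stress: σ'_f = σ'_0 + Δσ = 51.878 + 36.533 = 88.411 kPa.
Normally consolidated clay, so the full stress increment lies on the virgin compression line:
S_c = C_c·H/(1+e₀)·log₁₀(σ'_f/σ'_0) = 0.38×7.2/(1+0.61)×log₁₀(88.411/51.878)
    = 1.6994 × 0.23152 = 0.3934 m

S_c ≈ 393 mm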